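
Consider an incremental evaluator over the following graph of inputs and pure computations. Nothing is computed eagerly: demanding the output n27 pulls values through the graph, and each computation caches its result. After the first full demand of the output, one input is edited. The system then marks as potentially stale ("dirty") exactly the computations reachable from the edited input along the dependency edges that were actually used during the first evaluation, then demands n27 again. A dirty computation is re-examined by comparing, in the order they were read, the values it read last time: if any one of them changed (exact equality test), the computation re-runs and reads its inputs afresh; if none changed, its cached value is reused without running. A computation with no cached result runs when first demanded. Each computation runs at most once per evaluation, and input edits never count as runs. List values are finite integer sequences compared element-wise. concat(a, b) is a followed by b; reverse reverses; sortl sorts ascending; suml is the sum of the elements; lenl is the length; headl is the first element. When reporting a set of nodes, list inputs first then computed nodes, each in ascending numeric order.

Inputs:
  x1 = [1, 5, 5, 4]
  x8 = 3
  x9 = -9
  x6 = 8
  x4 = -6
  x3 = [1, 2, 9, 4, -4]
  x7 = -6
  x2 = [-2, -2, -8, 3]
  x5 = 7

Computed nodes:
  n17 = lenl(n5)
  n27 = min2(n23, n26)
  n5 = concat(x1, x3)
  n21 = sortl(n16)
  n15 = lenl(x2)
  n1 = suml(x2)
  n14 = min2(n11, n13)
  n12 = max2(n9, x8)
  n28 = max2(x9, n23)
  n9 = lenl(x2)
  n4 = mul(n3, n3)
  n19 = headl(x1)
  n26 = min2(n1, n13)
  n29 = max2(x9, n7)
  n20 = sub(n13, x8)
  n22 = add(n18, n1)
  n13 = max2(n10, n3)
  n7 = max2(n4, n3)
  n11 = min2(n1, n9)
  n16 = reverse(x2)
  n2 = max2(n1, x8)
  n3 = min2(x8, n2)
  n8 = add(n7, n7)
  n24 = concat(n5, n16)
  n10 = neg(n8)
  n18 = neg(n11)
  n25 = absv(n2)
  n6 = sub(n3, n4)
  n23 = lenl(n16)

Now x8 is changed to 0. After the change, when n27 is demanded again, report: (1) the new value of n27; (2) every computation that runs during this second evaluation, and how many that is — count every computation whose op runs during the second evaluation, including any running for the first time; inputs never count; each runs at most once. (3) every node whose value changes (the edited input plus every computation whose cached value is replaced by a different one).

n27 now evaluates to -9.
Run set: n2, n3, n4, n7, n8, n10, n13, n26 (8 run).
Changed values: x8, n2, n3, n4, n7, n8, n10, n13.
The important point: n26 recomputes to an identical value, and the output ends up unchanged.

Initial pass — values computed on the first demand:
  n1 = suml([-2, -2, -8, 3]) = -9
  n2 = max2(-9, 3) = 3
  n3 = min2(3, 3) = 3
  n4 = mul(3, 3) = 9
  n7 = max2(9, 3) = 9
  n8 = add(9, 9) = 18
  n10 = neg(18) = -18
  n13 = max2(-18, 3) = 3
  n16 = reverse([-2, -2, -8, 3]) = [3, -8, -2, -2]
  n23 = lenl([3, -8, -2, -2]) = 4
  n26 = min2(-9, 3) = -9
  n27 = min2(4, -9) = -9

Second demand — change propagation:
  n2: re-runs because x8 3->0; new result 0.
  n3: re-runs because x8 3->0; n2 3->0; new result 0.
  n4: re-runs because n3 3->0; n3 3->0; new result 0.
  n7: re-runs because n4 9->0; n3 3->0; new result 0.
  n8: re-runs because n7 9->0; n7 9->0; new result 0.
  n10: re-runs because n8 18->0; new result 0.
  n13: re-runs because n10 -18->0; n3 3->0; new result 0.
  n26: re-runs because n13 3->0; new result -9 (unchanged).
  n27: re-examined; everything it read last time is the same (n23 unchanged, n26 unchanged) — cache -9 kept, no run.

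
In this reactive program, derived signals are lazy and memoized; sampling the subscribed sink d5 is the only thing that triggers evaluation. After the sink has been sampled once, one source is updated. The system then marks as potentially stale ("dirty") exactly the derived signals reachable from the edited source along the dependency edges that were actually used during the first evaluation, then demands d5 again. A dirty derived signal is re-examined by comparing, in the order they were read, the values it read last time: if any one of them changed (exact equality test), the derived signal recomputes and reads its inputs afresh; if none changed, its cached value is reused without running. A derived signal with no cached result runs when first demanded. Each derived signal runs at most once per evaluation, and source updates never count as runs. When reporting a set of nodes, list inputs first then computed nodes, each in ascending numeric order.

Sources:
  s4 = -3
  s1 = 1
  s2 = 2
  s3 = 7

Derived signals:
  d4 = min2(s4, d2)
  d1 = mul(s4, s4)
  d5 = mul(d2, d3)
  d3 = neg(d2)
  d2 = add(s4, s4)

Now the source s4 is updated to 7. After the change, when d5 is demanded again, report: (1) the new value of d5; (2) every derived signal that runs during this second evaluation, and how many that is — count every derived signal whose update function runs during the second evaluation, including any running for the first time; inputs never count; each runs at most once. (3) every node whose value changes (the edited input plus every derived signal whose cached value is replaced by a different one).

Demanding d5 again yields -196.
3 derived signals run: d2, d3, d5.
The nodes whose values change: s4, d2, d3, d5.

First demand of the output computes:
  d2 = add(-3, -3) = -6
  d3 = neg(-6) = 6
  d5 = mul(-6, 6) = -36

After the edit, cleaning proceeds:
  d2: a read changed (s4 -3->7; s4 -3->7) — executes, giving 14.
  d3: a read changed (d2 -6->14) — executes, giving -14.
  d5: a read changed (d2 -6->14; d3 6->-14) — executes, giving -196.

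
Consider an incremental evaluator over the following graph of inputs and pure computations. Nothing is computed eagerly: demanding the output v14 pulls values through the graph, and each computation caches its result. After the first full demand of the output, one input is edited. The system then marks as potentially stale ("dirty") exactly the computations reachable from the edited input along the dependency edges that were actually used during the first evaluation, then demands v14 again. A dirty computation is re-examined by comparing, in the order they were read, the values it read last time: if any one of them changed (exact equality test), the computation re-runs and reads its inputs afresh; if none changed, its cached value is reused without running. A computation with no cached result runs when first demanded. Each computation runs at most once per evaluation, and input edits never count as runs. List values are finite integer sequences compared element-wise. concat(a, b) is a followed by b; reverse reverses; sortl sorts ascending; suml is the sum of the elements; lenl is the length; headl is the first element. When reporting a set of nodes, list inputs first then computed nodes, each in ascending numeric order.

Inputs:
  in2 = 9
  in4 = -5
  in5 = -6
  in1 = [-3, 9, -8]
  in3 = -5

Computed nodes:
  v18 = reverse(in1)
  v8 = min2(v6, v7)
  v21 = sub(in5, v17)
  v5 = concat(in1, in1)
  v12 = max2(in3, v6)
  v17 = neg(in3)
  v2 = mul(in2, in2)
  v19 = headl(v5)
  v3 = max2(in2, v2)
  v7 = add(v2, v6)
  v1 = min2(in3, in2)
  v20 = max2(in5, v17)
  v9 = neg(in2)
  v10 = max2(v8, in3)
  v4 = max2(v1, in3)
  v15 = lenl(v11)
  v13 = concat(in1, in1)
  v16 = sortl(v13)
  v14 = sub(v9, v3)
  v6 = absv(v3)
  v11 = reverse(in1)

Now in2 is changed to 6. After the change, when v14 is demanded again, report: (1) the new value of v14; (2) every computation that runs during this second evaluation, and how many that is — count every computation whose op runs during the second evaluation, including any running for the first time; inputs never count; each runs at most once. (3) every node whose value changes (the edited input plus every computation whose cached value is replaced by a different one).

v14 now evaluates to -42.
Run set: v2, v3, v9, v14 (4 run).
Changed values: in2, v2, v3, v9, v14.

Initial pass — values computed on the first demand:
  v2 = mul(9, 9) = 81
  v3 = max2(9, 81) = 81
  v9 = neg(9) = -9
  v14 = sub(-9, 81) = -90

Second demand — change propagation:
  v2: re-runs because in2 9->6; in2 9->6; new result 36.
  v3: re-runs because in2 9->6; v2 81->36; new result 36.
  v9: re-runs because in2 9->6; new result -6.
  v14: re-runs because v9 -9->-6; v3 81->36; new result -42.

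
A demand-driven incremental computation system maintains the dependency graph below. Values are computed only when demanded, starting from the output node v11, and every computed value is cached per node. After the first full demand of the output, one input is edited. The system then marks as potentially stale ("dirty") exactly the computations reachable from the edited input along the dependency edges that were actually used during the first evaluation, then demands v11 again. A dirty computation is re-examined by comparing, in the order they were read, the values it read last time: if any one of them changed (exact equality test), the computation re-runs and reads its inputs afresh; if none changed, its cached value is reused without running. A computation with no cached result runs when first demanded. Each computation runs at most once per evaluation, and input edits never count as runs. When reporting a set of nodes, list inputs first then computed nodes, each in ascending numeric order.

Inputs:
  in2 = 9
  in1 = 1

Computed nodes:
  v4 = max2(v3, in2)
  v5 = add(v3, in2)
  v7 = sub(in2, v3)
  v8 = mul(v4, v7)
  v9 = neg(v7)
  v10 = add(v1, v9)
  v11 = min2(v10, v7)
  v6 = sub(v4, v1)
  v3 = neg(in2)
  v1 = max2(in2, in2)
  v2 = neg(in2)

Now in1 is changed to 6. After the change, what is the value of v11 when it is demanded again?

First evaluation (everything demanded from the output):
  v1 = max2(9, 9) = 9
  v3 = neg(9) = -9
  v7 = sub(9, -9) = 18
  v9 = neg(18) = -18
  v10 = add(9, -18) = -9
  v11 = min2(-9, 18) = -9

Propagation after the edit:
  in1 feeds no computation that the output demands — nothing is marked dirty and nothing runs.

Key observation: in1 is never demanded by the output, so the edit triggers no recomputation at all.

New value of v11: -9.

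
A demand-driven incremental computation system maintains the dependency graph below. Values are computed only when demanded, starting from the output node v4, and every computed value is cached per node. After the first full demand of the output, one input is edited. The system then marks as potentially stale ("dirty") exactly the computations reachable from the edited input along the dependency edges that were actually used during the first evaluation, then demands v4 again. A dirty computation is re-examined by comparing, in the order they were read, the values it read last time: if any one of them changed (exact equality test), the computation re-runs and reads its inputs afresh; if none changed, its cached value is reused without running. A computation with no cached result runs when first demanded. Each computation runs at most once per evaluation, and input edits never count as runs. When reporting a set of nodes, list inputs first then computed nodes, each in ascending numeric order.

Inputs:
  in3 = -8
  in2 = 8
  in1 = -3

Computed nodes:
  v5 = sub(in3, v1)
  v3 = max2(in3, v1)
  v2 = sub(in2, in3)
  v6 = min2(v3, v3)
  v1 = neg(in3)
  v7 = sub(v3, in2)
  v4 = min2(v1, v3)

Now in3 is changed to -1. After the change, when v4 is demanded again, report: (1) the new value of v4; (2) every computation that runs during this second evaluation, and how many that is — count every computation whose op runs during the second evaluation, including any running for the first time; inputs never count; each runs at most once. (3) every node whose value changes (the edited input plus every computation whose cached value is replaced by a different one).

New value of v4: 1.
Computations that run: v1, v3, v4 — 3 in total.
Values that change: in3, v1, v3, v4.

First evaluation (everything demanded from the output):
  v1 = neg(-8) = 8
  v3 = max2(-8, 8) = 8
  v4 = min2(8, 8) = 8

Propagation after the edit:
  v1: runs — in3 -8->-1; result 1.
  v3: runs — in3 -8->-1; v1 8->1; result 1.
  v4: runs — v1 8->1; v3 8->1; result 1.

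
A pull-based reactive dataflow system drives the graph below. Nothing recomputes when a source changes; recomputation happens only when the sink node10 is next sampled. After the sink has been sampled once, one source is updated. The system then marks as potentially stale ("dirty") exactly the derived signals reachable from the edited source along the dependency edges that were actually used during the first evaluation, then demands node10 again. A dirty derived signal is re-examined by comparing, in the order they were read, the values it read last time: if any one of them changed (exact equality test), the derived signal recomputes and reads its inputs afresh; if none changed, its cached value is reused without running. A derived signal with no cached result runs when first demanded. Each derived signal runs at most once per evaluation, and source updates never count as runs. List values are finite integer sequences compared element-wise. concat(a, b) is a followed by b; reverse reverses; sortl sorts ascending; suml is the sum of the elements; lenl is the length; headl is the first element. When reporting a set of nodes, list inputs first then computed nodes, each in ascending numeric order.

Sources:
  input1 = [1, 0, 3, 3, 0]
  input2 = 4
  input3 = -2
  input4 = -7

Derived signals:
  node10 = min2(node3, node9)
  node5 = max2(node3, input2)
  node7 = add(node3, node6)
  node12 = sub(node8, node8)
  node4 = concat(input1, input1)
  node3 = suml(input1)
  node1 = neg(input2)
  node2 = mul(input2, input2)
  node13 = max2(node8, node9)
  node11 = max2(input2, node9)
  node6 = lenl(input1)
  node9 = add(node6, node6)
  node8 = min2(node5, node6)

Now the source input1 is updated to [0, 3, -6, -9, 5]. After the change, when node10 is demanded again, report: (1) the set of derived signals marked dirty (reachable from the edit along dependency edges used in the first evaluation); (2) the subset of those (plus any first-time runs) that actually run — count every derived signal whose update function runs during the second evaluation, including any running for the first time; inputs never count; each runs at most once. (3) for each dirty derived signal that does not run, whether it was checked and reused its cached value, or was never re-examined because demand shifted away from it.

First evaluation (everything demanded from the output):
  node3 = suml([1, 0, 3, 3, 0]) = 7
  node6 = lenl([1, 0, 3, 3, 0]) = 5
  node9 = add(5, 5) = 10
  node10 = min2(7, 10) = 7

Propagation after the edit:
  node3: runs — input1 [1, 0, 3, 3, 0]->[0, 3, -6, -9, 5]; result -7.
  node6: runs — input1 [1, 0, 3, 3, 0]->[0, 3, -6, -9, 5]; result 5 (same value as before).
  node9: checked — values it read are unchanged (node6 unchanged, node6 unchanged); reused cached 10 without running.
  node10: runs — node3 7->-7; result -7.

Key observation: the cutoff stops propagation at node9 — its inputs' values are unchanged, so it reuses its cache.

Marked dirty: node3, node6, node9, node10.
Derived signals that run: node3, node6, node10 — 3 in total.
Checked but reused from cache: node9.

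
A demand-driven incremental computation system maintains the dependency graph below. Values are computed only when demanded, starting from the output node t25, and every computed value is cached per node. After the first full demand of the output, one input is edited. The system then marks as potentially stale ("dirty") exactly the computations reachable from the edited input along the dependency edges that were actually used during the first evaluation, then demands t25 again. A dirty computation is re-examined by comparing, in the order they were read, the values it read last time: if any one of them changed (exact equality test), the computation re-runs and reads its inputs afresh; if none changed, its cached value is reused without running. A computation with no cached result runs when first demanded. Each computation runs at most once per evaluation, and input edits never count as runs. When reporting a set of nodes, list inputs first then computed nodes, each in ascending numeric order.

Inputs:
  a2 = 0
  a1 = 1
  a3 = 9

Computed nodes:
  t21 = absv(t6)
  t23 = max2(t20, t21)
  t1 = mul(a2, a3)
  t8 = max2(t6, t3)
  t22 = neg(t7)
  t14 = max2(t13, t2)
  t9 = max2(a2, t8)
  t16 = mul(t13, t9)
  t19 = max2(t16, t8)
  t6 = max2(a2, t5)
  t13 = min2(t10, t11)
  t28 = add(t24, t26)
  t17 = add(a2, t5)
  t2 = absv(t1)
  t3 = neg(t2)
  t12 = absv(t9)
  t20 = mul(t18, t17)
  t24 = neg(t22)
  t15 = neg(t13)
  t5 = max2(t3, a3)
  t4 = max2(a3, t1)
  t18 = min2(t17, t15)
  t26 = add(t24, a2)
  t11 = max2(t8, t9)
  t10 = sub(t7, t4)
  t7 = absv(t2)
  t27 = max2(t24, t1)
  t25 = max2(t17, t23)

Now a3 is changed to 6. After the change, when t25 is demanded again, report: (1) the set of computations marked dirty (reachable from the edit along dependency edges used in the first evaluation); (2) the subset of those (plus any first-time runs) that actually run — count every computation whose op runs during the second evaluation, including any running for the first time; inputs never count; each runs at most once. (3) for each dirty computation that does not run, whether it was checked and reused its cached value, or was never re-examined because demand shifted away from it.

Marked dirty: t1, t2, t3, t4, t5, t6, t7, t8, t9, t10, t11, t13, t15, t17, t18, t20, t21, t23, t25.
Computations that run: t1, t4, t5, t6, t8, t9, t10, t11, t13, t15, t17, t18, t20, t21, t23, t25 — 16 in total.
Checked but reused from cache: t2, t3, t7.
Key observation: the cutoff stops propagation at t2 — its inputs' values are unchanged, so it reuses its cache.

First evaluation (everything demanded from the output):
  t1 = mul(0, 9) = 0
  t2 = absv(0) = 0
  t3 = neg(0) = 0
  t4 = max2(9, 0) = 9
  t5 = max2(0, 9) = 9
  t6 = max2(0, 9) = 9
  t7 = absv(0) = 0
  t8 = max2(9, 0) = 9
  t9 = max2(0, 9) = 9
  t10 = sub(0, 9) = -9
  t11 = max2(9, 9) = 9
  t13 = min2(-9, 9) = -9
  t15 = neg(-9) = 9
  t17 = add(0, 9) = 9
  t18 = min2(9, 9) = 9
  t20 = mul(9, 9) = 81
  t21 = absv(9) = 9
  t23 = max2(81, 9) = 81
  t25 = max2(9, 81) = 81

Propagation after the edit:
  t1: runs — a3 9->6; result 0 (same value as before).
  t2: checked — values it read are unchanged (t1 unchanged); reused cached 0 without running.
  t3: checked — values it read are unchanged (t2 unchanged); reused cached 0 without running.
  t4: runs — a3 9->6; result 6.
  t5: runs — a3 9->6; result 6.
  t6: runs — t5 9->6; result 6.
  t7: checked — values it read are unchanged (t2 unchanged); reused cached 0 without running.
  t8: runs — t6 9->6; result 6.
  t9: runs — t8 9->6; result 6.
  t10: runs — t4 9->6; result -6.
  t11: runs — t8 9->6; t9 9->6; result 6.
  t13: runs — t10 -9->-6; t11 9->6; result -6.
  t15: runs — t13 -9->-6; result 6.
  t17: runs — t5 9->6; result 6.
  t18: runs — t17 9->6; t15 9->6; result 6.
  t20: runs — t18 9->6; t17 9->6; result 36.
  t21: runs — t6 9->6; result 6.
  t23: runs — t20 81->36; t21 9->6; result 36.
  t25: runs — t17 9->6; t23 81->36; result 36.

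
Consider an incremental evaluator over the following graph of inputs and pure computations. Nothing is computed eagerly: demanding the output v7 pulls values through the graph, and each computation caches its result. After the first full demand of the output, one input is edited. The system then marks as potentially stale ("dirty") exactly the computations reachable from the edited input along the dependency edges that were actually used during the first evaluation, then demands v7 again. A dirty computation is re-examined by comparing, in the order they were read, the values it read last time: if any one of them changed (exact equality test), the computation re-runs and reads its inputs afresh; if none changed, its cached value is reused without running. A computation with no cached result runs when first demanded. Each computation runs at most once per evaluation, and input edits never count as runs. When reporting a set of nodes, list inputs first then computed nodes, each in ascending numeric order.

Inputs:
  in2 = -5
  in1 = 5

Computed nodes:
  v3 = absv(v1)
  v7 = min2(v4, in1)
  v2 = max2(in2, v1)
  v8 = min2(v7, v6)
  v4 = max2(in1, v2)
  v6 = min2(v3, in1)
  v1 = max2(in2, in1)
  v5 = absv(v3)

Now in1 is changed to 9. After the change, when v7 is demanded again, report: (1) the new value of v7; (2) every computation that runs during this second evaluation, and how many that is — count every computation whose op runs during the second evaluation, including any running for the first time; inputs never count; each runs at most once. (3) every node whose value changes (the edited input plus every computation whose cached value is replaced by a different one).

v7 now evaluates to 9.
Run set: v1, v2, v4, v7 (4 run).
Changed values: in1, v1, v2, v4, v7.

Initial pass — values computed on the first demand:
  v1 = max2(-5, 5) = 5
  v2 = max2(-5, 5) = 5
  v4 = max2(5, 5) = 5
  v7 = min2(5, 5) = 5

Second demand — change propagation:
  v1: re-runs because in1 5->9; new result 9.
  v2: re-runs because v1 5->9; new result 9.
  v4: re-runs because in1 5->9; v2 5->9; new result 9.
  v7: re-runs because v4 5->9; in1 5->9; new result 9.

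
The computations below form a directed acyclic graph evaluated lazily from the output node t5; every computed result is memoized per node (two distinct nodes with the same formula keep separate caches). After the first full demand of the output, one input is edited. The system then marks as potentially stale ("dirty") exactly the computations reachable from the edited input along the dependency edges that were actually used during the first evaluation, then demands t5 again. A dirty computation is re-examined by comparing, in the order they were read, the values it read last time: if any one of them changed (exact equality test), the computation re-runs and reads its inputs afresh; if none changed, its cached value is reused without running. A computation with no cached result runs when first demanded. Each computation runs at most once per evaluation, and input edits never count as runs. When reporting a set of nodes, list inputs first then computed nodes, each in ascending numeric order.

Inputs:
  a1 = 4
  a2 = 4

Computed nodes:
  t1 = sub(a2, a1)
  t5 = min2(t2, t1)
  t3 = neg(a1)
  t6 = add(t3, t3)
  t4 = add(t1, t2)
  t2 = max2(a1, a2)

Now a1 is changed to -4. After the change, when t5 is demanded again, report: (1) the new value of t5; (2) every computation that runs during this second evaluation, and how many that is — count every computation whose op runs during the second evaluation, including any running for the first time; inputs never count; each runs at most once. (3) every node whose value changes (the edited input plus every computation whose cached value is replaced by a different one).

Demanding t5 again yields 4.
3 computations run: t1, t2, t5.
The nodes whose values change: a1, t1, t5.

First demand of the output computes:
  t1 = sub(4, 4) = 0
  t2 = max2(4, 4) = 4
  t5 = min2(4, 0) = 0

After the edit, cleaning proceeds:
  t1: a read changed (a1 4->-4) — executes, giving 8.
  t2: a read changed (a1 4->-4) — executes, giving 4 — identical to its old value.
  t5: a read changed (t1 0->8) — executes, giving 4.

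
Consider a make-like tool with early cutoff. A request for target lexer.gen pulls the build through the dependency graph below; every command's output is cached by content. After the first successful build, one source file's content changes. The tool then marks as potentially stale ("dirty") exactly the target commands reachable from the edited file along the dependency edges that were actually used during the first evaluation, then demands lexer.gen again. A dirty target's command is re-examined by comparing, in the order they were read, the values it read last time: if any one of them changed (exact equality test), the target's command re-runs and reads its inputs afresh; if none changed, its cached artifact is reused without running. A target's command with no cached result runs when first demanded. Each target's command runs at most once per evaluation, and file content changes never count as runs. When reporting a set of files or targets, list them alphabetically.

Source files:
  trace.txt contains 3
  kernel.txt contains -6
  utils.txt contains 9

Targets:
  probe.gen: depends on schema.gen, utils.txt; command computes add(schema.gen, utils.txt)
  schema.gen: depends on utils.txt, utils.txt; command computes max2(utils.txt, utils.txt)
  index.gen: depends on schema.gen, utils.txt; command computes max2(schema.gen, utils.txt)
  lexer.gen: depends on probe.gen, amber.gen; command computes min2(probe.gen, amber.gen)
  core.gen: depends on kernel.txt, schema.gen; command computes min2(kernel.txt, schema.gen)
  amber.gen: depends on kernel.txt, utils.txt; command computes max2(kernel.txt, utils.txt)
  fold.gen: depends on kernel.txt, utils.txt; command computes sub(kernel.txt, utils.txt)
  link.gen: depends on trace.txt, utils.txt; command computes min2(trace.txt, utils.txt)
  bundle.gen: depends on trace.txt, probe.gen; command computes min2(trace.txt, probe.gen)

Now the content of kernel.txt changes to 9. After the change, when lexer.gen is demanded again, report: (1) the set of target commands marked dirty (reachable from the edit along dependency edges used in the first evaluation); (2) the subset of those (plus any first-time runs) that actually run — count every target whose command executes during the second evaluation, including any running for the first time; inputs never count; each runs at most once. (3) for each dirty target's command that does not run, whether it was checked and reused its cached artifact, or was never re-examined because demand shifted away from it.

The edit dirties: amber.gen, lexer.gen.
1 target commands run: amber.gen.
Cache hits after checking: lexer.gen.
Note the absorption at amber.gen: it re-runs yet its value is the same, leaving the output's value untouched.

First demand of the output computes:
  amber.gen = max2(-6, 9) = 9
  schema.gen = max2(9, 9) = 9
  probe.gen = add(9, 9) = 18
  lexer.gen = min2(18, 9) = 9

After the edit, cleaning proceeds:
  amber.gen: a read changed (kernel.txt -6->9) — executes, giving 9 — identical to its old value.
  lexer.gen: dirty, but its reads are unchanged (probe.gen unchanged, amber.gen unchanged); cached 9 stands.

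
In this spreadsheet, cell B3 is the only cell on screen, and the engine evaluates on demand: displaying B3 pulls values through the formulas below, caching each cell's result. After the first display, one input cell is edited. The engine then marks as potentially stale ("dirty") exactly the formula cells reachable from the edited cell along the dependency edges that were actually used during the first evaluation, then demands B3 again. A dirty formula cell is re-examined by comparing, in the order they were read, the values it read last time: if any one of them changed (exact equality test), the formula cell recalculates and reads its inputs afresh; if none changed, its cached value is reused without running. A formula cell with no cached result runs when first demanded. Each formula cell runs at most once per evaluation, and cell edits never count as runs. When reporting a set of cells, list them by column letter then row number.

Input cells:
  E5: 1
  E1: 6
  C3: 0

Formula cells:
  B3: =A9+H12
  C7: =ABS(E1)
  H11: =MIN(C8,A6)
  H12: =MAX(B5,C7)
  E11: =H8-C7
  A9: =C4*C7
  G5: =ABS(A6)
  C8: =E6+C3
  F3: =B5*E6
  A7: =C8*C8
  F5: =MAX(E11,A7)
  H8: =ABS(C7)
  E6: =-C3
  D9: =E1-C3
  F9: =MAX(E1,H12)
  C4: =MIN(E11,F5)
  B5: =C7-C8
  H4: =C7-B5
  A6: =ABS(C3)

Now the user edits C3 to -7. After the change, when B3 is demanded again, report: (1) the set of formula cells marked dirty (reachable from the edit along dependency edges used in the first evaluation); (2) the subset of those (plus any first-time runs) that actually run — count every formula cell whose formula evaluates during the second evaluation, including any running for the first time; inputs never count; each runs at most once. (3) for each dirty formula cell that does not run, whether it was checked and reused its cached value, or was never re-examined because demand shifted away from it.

Initial pass — values computed on the first demand:
  C7 = ABS(6) = 6
  E6 = -(0) = 0
  C8 = 0 + 0 = 0
  A7 = 0 * 0 = 0
  B5 = 6 - 0 = 6
  H8 = ABS(6) = 6
  E11 = 6 - 6 = 0
  F5 = MAX(0, 0) = 0
  C4 = MIN(0, 0) = 0
  A9 = 0 * 6 = 0
  H12 = MAX(6, 6) = 6
  B3 = 0 + 6 = 6

Second demand — change propagation:
  E6: re-runs because C3 0->-7; new result 7.
  C8: re-runs because E6 0->7; C3 0->-7; new result 0 (unchanged).
  A7: re-examined; everything it read last time is the same (C8 unchanged, C8 unchanged) — cache 0 kept, no run.
  B5: re-examined; everything it read last time is the same (C7 unchanged, C8 unchanged) — cache 6 kept, no run.
  F5: re-examined; everything it read last time is the same (E11 unchanged, A7 unchanged) — cache 0 kept, no run.
  C4: re-examined; everything it read last time is the same (E11 unchanged, F5 unchanged) — cache 0 kept, no run.
  A9: re-examined; everything it read last time is the same (C4 unchanged, C7 unchanged) — cache 0 kept, no run.
  H12: re-examined; everything it read last time is the same (B5 unchanged, C7 unchanged) — cache 6 kept, no run.
  B3: re-examined; everything it read last time is the same (A9 unchanged, H12 unchanged) — cache 6 kept, no run.

The important point: C8 recomputes to an identical value, and the output ends up unchanged.

Dirty set: A7, A9, B3, B5, C4, C8, E6, F5, H12.
Run set: C8, E6 (2 run).
Re-examined without running (cache reused): A7, A9, B3, B5, C4, F5, H12.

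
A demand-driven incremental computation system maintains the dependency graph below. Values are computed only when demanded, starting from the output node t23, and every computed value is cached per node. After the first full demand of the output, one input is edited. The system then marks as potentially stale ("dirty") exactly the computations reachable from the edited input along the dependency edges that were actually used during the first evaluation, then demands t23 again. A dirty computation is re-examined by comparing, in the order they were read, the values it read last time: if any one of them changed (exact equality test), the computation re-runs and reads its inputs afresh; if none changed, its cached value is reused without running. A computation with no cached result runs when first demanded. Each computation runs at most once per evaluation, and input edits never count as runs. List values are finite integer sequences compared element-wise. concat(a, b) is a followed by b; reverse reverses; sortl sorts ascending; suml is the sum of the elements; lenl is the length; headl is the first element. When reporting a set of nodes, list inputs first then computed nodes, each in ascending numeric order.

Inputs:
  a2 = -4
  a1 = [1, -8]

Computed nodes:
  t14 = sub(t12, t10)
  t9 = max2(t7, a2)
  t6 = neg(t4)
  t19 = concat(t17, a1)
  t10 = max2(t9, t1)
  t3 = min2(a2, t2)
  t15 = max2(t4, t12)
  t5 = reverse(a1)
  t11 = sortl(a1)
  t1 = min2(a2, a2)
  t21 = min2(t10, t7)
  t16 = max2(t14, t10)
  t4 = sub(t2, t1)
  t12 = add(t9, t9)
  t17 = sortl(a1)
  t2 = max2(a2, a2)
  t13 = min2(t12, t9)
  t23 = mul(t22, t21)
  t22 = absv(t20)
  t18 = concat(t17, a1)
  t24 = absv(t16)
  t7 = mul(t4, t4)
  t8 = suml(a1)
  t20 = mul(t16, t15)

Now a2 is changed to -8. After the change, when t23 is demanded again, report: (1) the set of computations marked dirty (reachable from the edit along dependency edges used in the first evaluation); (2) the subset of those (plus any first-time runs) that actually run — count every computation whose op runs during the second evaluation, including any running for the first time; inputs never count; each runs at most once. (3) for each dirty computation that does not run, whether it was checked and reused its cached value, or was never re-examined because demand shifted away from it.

First evaluation (everything demanded from the output):
  t1 = min2(-4, -4) = -4
  t2 = max2(-4, -4) = -4
  t4 = sub(-4, -4) = 0
  t7 = mul(0, 0) = 0
  t9 = max2(0, -4) = 0
  t10 = max2(0, -4) = 0
  t12 = add(0, 0) = 0
  t14 = sub(0, 0) = 0
  t15 = max2(0, 0) = 0
  t16 = max2(0, 0) = 0
  t20 = mul(0, 0) = 0
  t21 = min2(0, 0) = 0
  t22 = absv(0) = 0
  t23 = mul(0, 0) = 0

Propagation after the edit:
  t1: runs — a2 -4->-8; a2 -4->-8; result -8.
  t2: runs — a2 -4->-8; a2 -4->-8; result -8.
  t4: runs — t2 -4->-8; t1 -4->-8; result 0 (same value as before).
  t7: checked — values it read are unchanged (t4 unchanged, t4 unchanged); reused cached 0 without running.
  t9: runs — a2 -4->-8; result 0 (same value as before).
  t10: runs — t1 -4->-8; result 0 (same value as before).
  t12: checked — values it read are unchanged (t9 unchanged, t9 unchanged); reused cached 0 without running.
  t14: checked — values it read are unchanged (t12 unchanged, t10 unchanged); reused cached 0 without running.
  t15: checked — values it read are unchanged (t4 unchanged, t12 unchanged); reused cached 0 without running.
  t16: checked — values it read are unchanged (t14 unchanged, t10 unchanged); reused cached 0 without running.
  t20: checked — values it read are unchanged (t16 unchanged, t15 unchanged); reused cached 0 without running.
  t21: checked — values it read are unchanged (t10 unchanged, t7 unchanged); reused cached 0 without running.
  t22: checked — values it read are unchanged (t20 unchanged); reused cached 0 without running.
  t23: checked — values it read are unchanged (t22 unchanged, t21 unchanged); reused cached 0 without running.

Key observation: the cutoff stops propagation at t7 — its inputs' values are unchanged, so it reuses its cache.

Marked dirty: t1, t2, t4, t7, t9, t10, t12, t14, t15, t16, t20, t21, t22, t23.
Computations that run: t1, t2, t4, t9, t10 — 5 in total.
Checked but reused from cache: t7, t12, t14, t15, t16, t20, t21, t22, t23.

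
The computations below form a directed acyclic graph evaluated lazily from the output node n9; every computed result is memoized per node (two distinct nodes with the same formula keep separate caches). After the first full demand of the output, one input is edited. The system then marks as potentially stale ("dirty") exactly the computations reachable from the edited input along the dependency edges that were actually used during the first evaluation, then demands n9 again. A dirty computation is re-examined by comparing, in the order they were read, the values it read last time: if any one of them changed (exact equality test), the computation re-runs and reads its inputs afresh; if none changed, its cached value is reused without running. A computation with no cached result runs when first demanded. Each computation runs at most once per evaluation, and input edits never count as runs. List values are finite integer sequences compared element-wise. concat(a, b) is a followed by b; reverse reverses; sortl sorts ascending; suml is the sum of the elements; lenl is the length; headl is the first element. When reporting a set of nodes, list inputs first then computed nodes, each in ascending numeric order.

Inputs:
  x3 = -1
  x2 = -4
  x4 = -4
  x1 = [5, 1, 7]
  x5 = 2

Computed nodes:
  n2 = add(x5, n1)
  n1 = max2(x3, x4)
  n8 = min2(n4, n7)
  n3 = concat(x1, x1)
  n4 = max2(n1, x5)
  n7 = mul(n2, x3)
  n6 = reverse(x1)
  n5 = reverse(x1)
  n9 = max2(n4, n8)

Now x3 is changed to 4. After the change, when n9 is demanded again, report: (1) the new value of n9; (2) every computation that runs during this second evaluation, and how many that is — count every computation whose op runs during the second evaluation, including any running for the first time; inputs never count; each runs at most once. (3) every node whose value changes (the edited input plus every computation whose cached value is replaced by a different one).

First demand of the output computes:
  n1 = max2(-1, -4) = -1
  n2 = add(2, -1) = 1
  n4 = max2(-1, 2) = 2
  n7 = mul(1, -1) = -1
  n8 = min2(2, -1) = -1
  n9 = max2(2, -1) = 2

After the edit, cleaning proceeds:
  n1: a read changed (x3 -1->4) — executes, giving 4.
  n2: a read changed (n1 -1->4) — executes, giving 6.
  n4: a read changed (n1 -1->4) — executes, giving 4.
  n7: a read changed (n2 1->6; x3 -1->4) — executes, giving 24.
  n8: a read changed (n4 2->4; n7 -1->24) — executes, giving 4.
  n9: a read changed (n4 2->4; n8 -1->4) — executes, giving 4.

Demanding n9 again yields 4.
6 computations run: n1, n2, n4, n7, n8, n9.
The nodes whose values change: x3, n1, n2, n4, n7, n8, n9.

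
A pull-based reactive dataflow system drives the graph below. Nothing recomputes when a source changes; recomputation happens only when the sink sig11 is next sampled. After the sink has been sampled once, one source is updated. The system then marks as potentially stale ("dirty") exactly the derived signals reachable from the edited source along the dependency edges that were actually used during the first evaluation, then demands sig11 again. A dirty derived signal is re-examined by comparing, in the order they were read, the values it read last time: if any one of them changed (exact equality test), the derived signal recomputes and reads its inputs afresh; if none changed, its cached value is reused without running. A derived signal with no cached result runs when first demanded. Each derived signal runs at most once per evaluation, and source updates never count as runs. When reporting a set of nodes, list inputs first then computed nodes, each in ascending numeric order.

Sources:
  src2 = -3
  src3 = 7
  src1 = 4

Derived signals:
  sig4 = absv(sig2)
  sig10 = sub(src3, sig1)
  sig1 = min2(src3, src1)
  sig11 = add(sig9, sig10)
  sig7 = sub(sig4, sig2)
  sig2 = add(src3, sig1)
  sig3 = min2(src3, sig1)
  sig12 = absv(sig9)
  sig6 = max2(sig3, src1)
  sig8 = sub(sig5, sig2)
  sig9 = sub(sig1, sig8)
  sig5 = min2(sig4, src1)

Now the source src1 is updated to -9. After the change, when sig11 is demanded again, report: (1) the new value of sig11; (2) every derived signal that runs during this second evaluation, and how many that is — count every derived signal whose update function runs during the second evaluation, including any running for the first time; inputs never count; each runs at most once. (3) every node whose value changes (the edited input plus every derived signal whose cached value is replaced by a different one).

New value of sig11: 14.
Derived signals that run: sig1, sig2, sig4, sig5, sig8, sig9, sig10, sig11 — 8 in total.
Values that change: src1, sig1, sig2, sig4, sig5, sig9, sig10.

First evaluation (everything demanded from the output):
  sig1 = min2(7, 4) = 4
  sig2 = add(7, 4) = 11
  sig4 = absv(11) = 11
  sig5 = min2(11, 4) = 4
  sig8 = sub(4, 11) = -7
  sig9 = sub(4, -7) = 11
  sig10 = sub(7, 4) = 3
  sig11 = add(11, 3) = 14

Propagation after the edit:
  sig1: runs — src1 4->-9; result -9.
  sig2: runs — sig1 4->-9; result -2.
  sig4: runs — sig2 11->-2; result 2.
  sig5: runs — sig4 11->2; src1 4->-9; result -9.
  sig8: runs — sig5 4->-9; sig2 11->-2; result -7 (same value as before).
  sig9: runs — sig1 4->-9; result -2.
  sig10: runs — sig1 4->-9; result 16.
  sig11: runs — sig9 11->-2; sig10 3->16; result 14 (same value as before).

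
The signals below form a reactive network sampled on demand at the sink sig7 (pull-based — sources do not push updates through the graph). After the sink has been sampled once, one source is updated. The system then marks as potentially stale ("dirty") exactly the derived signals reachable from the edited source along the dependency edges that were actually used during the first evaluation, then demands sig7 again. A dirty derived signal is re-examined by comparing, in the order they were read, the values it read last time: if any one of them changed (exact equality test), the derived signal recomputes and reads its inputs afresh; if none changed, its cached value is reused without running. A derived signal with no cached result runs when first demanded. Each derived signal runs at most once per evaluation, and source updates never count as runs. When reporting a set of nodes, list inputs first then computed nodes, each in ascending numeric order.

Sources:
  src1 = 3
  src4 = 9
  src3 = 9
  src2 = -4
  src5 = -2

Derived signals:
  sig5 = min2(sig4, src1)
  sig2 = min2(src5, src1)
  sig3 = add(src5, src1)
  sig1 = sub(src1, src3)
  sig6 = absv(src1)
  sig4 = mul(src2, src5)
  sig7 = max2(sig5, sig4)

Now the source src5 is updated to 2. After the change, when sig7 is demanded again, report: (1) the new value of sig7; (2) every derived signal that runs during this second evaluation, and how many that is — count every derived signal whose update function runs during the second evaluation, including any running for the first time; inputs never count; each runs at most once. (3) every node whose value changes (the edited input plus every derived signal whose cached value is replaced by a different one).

Initial pass — values computed on the first demand:
  sig4 = mul(-4, -2) = 8
  sig5 = min2(8, 3) = 3
  sig7 = max2(3, 8) = 8

Second demand — change propagation:
  sig4: re-runs because src5 -2->2; new result -8.
  sig5: re-runs because sig4 8->-8; new result -8.
  sig7: re-runs because sig5 3->-8; sig4 8->-8; new result -8.

sig7 now evaluates to -8.
Run set: sig4, sig5, sig7 (3 run).
Changed values: src5, sig4, sig5, sig7.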